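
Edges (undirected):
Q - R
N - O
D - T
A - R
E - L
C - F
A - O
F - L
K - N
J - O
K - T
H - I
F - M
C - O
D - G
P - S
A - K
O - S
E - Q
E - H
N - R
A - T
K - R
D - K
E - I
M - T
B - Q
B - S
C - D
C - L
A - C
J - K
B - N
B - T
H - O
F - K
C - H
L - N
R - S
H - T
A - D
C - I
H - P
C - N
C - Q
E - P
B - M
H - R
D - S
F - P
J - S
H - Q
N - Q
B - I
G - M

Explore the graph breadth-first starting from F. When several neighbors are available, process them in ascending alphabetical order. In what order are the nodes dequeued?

F -> C -> K -> L -> M -> P -> A -> D -> H -> I -> N -> O -> Q -> J -> R -> T -> E -> B -> G -> S

Visit F; enqueue C, K, L, M, P → queue [C, K, L, M, P]
Visit C; enqueue A, D, H, I, N, O, Q → queue [K, L, M, P, A, D, H, I, N, O, Q]
Visit K; enqueue J, R, T → queue [L, M, P, A, D, H, I, N, O, Q, J, R, T]
Visit L; enqueue E → queue [M, P, A, D, H, I, N, O, Q, J, R, T, E]
Visit M; enqueue B, G → queue [P, A, D, H, I, N, O, Q, J, R, T, E, B, G]
Visit P; enqueue S → queue [A, D, H, I, N, O, Q, J, R, T, E, B, G, S]
Visit A → queue [D, H, I, N, O, Q, J, R, T, E, B, G, S]
Visit D → queue [H, I, N, O, Q, J, R, T, E, B, G, S]
Visit H → queue [I, N, O, Q, J, R, T, E, B, G, S]
Visit I → queue [N, O, Q, J, R, T, E, B, G, S]
Visit N → queue [O, Q, J, R, T, E, B, G, S]
Visit O → queue [Q, J, R, T, E, B, G, S]
Visit Q → queue [J, R, T, E, B, G, S]
Visit J → queue [R, T, E, B, G, S]
Visit R → queue [T, E, B, G, S]
Visit T → queue [E, B, G, S]
Visit E → queue [B, G, S]
Visit B → queue [G, S]
Visit G → queue [S]
Visit S → queue []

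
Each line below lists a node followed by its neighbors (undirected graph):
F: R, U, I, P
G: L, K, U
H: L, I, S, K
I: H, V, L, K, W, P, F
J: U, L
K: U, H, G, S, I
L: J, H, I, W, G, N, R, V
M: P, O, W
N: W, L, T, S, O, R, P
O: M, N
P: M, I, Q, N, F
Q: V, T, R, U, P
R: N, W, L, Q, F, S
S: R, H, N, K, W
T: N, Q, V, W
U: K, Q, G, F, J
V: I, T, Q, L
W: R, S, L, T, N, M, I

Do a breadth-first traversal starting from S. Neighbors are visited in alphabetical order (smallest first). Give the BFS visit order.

S -> H -> K -> N -> R -> W -> I -> L -> G -> U -> O -> P -> T -> F -> Q -> M -> V -> J

Visit S; enqueue H, K, N, R, W → queue [H, K, N, R, W]
Visit H; enqueue I, L → queue [K, N, R, W, I, L]
Visit K; enqueue G, U → queue [N, R, W, I, L, G, U]
Visit N; enqueue O, P, T → queue [R, W, I, L, G, U, O, P, T]
Visit R; enqueue F, Q → queue [W, I, L, G, U, O, P, T, F, Q]
Visit W; enqueue M → queue [I, L, G, U, O, P, T, F, Q, M]
Visit I; enqueue V → queue [L, G, U, O, P, T, F, Q, M, V]
Visit L; enqueue J → queue [G, U, O, P, T, F, Q, M, V, J]
Visit G → queue [U, O, P, T, F, Q, M, V, J]
Visit U → queue [O, P, T, F, Q, M, V, J]
Visit O → queue [P, T, F, Q, M, V, J]
Visit P → queue [T, F, Q, M, V, J]
Visit T → queue [F, Q, M, V, J]
Visit F → queue [Q, M, V, J]
Visit Q → queue [M, V, J]
Visit M → queue [V, J]
Visit V → queue [J]
Visit J → queue []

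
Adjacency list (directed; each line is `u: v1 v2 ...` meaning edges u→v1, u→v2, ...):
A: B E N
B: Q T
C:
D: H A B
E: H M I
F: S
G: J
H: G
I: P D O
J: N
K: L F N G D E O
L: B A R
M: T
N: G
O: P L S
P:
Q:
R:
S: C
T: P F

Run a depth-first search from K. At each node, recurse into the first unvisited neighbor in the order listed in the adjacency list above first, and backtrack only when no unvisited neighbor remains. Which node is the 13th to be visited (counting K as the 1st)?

Visit K
K → L
L → B
B → Q
B → T
T → P
T → F
F → S
S → C
L → A
A → E
E → H
H → G
G → J
J → N
E → M
E → I
I → D
I → O
L → R

Visit order: K, L, B, Q, T, P, F, S, C, A, E, H, G, J, N, M, I, D, O, R

G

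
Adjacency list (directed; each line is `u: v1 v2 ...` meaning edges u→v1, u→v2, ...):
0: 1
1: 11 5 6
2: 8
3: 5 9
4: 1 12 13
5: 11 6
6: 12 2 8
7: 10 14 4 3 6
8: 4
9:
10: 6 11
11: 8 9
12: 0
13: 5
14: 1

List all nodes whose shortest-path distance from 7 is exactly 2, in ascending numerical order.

Level 0: 7
Level 1: 3, 4, 6, 10, 14
Level 2: 1, 2, 5, 8, 9, 11, 12, 13
Level 3: 0

1, 2, 5, 8, 9, 11, 12, 13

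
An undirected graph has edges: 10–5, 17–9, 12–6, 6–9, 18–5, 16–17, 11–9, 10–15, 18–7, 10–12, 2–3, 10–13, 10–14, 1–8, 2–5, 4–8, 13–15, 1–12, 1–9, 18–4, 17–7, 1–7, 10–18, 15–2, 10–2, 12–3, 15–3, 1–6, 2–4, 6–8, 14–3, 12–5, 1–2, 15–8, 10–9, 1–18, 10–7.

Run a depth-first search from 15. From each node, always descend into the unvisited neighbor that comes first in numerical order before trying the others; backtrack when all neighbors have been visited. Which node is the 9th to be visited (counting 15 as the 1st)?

Visit 15
15 → 2
2 → 1
1 → 6
6 → 8
8 → 4
4 → 18
18 → 5
5 → 10
10 → 7
7 → 17
17 → 9
9 → 11
17 → 16
10 → 12
12 → 3
3 → 14
10 → 13

Visit order: 15, 2, 1, 6, 8, 4, 18, 5, 10, 7, 17, 9, 11, 16, 12, 3, 14, 13

10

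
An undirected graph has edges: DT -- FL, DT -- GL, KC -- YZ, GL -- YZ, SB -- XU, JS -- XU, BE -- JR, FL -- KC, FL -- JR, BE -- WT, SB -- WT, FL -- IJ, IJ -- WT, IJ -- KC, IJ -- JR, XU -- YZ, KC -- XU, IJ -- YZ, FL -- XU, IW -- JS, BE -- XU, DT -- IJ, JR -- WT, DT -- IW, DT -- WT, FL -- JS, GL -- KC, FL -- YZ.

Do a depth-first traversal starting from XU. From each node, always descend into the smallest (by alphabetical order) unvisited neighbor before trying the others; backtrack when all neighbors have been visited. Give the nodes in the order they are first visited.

Visit XU
XU → BE
BE → JR
JR → FL
FL → DT
DT → GL
GL → KC
KC → IJ
IJ → WT
WT → SB
IJ → YZ
DT → IW
IW → JS

XU BE JR FL DT GL KC IJ WT SB YZ IW JS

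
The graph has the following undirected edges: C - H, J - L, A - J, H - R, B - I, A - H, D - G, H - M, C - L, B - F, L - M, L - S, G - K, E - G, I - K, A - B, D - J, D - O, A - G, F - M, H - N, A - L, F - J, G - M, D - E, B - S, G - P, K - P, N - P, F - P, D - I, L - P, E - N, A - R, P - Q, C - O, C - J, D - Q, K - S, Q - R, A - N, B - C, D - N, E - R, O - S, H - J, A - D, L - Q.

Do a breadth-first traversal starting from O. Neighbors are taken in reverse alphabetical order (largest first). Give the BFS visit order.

O S D C L K B Q N J I G E A H P M F R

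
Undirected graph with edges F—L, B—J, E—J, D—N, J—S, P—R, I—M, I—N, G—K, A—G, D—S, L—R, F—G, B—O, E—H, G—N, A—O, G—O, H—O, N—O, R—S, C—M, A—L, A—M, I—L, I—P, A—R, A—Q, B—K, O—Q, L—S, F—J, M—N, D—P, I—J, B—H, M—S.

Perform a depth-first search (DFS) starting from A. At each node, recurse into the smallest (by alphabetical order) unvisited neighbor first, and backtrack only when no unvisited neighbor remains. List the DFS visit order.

Visit A
A → G
G → F
F → J
J → B
B → H
H → E
H → O
O → N
N → D
D → P
P → I
I → L
L → R
R → S
S → M
M → C
O → Q
B → K

A -> G -> F -> J -> B -> H -> E -> O -> N -> D -> P -> I -> L -> R -> S -> M -> C -> Q -> K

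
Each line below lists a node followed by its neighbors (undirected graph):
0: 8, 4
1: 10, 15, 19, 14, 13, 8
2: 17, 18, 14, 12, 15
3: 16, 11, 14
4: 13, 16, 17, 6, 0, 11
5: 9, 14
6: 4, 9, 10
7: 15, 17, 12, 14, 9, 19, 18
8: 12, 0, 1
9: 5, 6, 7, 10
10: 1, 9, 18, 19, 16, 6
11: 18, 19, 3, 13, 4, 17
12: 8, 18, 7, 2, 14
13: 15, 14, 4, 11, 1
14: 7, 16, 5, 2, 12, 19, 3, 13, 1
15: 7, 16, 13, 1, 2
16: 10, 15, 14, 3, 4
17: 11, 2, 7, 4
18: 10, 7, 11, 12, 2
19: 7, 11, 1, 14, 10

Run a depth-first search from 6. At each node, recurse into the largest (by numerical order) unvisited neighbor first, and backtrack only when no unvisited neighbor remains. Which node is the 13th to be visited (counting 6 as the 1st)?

Visit 6
6 → 10
10 → 19
19 → 14
14 → 16
16 → 15
15 → 13
13 → 11
11 → 18
18 → 12
12 → 8
8 → 1
8 → 0
0 → 4
4 → 17
17 → 7
7 → 9
9 → 5
17 → 2
11 → 3

Visit order: 6, 10, 19, 14, 16, 15, 13, 11, 18, 12, 8, 1, 0, 4, 17, 7, 9, 5, 2, 3

0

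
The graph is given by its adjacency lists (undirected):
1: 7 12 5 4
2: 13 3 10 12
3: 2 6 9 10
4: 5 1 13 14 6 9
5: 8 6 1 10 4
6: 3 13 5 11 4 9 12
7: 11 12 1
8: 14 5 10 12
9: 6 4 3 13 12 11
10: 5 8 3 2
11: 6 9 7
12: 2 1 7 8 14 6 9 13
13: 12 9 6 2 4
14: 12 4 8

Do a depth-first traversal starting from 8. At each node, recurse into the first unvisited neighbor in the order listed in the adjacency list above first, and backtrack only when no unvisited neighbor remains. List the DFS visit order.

8, 14, 12, 2, 13, 9, 6, 3, 10, 5, 1, 7, 11, 4

Visit 8
8 → 14
14 → 12
12 → 2
2 → 13
13 → 9
9 → 6
6 → 3
3 → 10
10 → 5
5 → 1
1 → 7
7 → 11
1 → 4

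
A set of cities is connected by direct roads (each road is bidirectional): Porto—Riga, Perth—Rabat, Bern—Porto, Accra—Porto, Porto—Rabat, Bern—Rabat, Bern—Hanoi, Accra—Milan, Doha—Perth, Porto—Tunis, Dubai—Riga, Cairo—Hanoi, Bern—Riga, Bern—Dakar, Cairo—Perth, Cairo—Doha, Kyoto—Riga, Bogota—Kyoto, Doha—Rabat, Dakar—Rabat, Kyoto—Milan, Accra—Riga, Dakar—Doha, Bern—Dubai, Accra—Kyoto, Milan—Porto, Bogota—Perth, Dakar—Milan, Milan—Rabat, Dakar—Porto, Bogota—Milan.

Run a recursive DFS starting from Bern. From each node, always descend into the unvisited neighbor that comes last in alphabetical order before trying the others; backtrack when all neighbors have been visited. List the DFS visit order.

Bern → Riga → Porto → Tunis → Rabat → Perth → Doha → Dakar → Milan → Kyoto → Bogota → Accra → Cairo → Hanoi → Dubai

Visit Bern
Bern → Riga
Riga → Porto
Porto → Tunis
Porto → Rabat
Rabat → Perth
Perth → Doha
Doha → Dakar
Dakar → Milan
Milan → Kyoto
Kyoto → Bogota
Kyoto → Accra
Doha → Cairo
Cairo → Hanoi
Riga → Dubai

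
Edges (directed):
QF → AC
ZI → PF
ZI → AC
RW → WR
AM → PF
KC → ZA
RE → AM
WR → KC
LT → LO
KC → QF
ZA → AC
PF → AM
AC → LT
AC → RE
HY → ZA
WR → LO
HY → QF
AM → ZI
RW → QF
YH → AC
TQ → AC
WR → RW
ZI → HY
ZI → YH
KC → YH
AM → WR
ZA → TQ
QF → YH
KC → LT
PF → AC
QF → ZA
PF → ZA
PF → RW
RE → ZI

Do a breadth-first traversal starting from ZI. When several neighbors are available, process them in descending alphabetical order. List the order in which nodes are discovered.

ZI -> YH -> PF -> HY -> AC -> ZA -> RW -> AM -> QF -> RE -> LT -> TQ -> WR -> LO -> KC

Visit ZI; enqueue YH, PF, HY, AC → queue [YH, PF, HY, AC]
Visit YH → queue [PF, HY, AC]
Visit PF; enqueue ZA, RW, AM → queue [HY, AC, ZA, RW, AM]
Visit HY; enqueue QF → queue [AC, ZA, RW, AM, QF]
Visit AC; enqueue RE, LT → queue [ZA, RW, AM, QF, RE, LT]
Visit ZA; enqueue TQ → queue [RW, AM, QF, RE, LT, TQ]
Visit RW; enqueue WR → queue [AM, QF, RE, LT, TQ, WR]
Visit AM → queue [QF, RE, LT, TQ, WR]
Visit QF → queue [RE, LT, TQ, WR]
Visit RE → queue [LT, TQ, WR]
Visit LT; enqueue LO → queue [TQ, WR, LO]
Visit TQ → queue [WR, LO]
Visit WR; enqueue KC → queue [LO, KC]
Visit LO → queue [KC]
Visit KC → queue []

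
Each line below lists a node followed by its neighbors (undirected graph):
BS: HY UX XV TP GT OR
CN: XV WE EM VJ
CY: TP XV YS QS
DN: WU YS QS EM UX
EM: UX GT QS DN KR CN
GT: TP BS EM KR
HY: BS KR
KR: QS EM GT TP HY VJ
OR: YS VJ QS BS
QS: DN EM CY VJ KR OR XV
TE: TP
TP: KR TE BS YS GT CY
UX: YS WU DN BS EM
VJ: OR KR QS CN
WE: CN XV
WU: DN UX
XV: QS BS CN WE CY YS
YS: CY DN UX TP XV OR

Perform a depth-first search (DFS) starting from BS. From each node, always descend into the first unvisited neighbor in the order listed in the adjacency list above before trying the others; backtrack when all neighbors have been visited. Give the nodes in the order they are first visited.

BS -> HY -> KR -> QS -> DN -> WU -> UX -> YS -> CY -> TP -> TE -> GT -> EM -> CN -> XV -> WE -> VJ -> OR

Visit BS
BS → HY
HY → KR
KR → QS
QS → DN
DN → WU
WU → UX
UX → YS
YS → CY
CY → TP
TP → TE
TP → GT
GT → EM
EM → CN
CN → XV
XV → WE
CN → VJ
VJ → OR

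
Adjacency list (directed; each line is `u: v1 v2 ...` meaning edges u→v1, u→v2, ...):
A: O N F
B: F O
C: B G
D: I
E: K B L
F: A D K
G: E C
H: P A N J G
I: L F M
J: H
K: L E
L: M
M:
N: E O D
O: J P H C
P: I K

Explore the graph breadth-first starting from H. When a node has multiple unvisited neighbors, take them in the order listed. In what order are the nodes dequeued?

H P A N J G I K O F E D C L M B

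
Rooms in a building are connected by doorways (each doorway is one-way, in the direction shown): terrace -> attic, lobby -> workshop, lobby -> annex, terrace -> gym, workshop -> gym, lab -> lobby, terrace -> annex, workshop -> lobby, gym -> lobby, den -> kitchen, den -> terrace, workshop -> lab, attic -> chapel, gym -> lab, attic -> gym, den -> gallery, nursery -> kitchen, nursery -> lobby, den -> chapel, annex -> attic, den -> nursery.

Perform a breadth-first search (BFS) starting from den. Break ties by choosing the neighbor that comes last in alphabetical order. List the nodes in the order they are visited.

den → terrace → nursery → kitchen → gallery → chapel → gym → attic → annex → lobby → lab → workshop

Visit den; enqueue terrace, nursery, kitchen, gallery, chapel → queue [terrace, nursery, kitchen, gallery, chapel]
Visit terrace; enqueue gym, attic, annex → queue [nursery, kitchen, gallery, chapel, gym, attic, annex]
Visit nursery; enqueue lobby → queue [kitchen, gallery, chapel, gym, attic, annex, lobby]
Visit kitchen → queue [gallery, chapel, gym, attic, annex, lobby]
Visit gallery → queue [chapel, gym, attic, annex, lobby]
Visit chapel → queue [gym, attic, annex, lobby]
Visit gym; enqueue lab → queue [attic, annex, lobby, lab]
Visit attic → queue [annex, lobby, lab]
Visit annex → queue [lobby, lab]
Visit lobby; enqueue workshop → queue [lab, workshop]
Visit lab → queue [workshop]
Visit workshop → queue []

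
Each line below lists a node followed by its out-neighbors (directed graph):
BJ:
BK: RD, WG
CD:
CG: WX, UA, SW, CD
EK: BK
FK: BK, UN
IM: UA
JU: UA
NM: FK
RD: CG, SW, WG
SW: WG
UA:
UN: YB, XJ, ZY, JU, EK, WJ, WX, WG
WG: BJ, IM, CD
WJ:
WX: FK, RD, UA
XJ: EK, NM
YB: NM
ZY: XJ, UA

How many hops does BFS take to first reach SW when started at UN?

3

Level 0: UN
Level 1: EK, JU, WG, WJ, WX, XJ, YB, ZY
Level 2: BJ, BK, CD, FK, IM, NM, RD, UA
Level 3: CG, SW
SW first appears at level 3.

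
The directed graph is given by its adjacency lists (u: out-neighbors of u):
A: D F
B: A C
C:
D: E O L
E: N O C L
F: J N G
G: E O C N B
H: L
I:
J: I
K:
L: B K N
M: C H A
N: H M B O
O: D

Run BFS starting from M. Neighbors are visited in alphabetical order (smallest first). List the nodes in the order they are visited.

Visit M; enqueue A, C, H → queue [A, C, H]
Visit A; enqueue D, F → queue [C, H, D, F]
Visit C → queue [H, D, F]
Visit H; enqueue L → queue [D, F, L]
Visit D; enqueue E, O → queue [F, L, E, O]
Visit F; enqueue G, J, N → queue [L, E, O, G, J, N]
Visit L; enqueue B, K → queue [E, O, G, J, N, B, K]
Visit E → queue [O, G, J, N, B, K]
Visit O → queue [G, J, N, B, K]
Visit G → queue [J, N, B, K]
Visit J; enqueue I → queue [N, B, K, I]
Visit N → queue [B, K, I]
Visit B → queue [K, I]
Visit K → queue [I]
Visit I → queue []

M -> A -> C -> H -> D -> F -> L -> E -> O -> G -> J -> N -> B -> K -> I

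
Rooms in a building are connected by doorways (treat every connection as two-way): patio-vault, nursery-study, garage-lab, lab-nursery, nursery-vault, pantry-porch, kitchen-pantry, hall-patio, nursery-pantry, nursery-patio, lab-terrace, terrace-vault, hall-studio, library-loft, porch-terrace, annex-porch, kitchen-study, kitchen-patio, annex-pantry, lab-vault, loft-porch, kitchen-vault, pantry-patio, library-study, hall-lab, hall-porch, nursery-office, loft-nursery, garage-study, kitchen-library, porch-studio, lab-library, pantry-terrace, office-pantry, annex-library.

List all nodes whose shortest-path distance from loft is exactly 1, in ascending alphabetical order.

library, nursery, porch

Level 0: loft
Level 1: library, nursery, porch
Level 2: annex, hall, kitchen, lab, office, pantry, patio, studio, study, terrace, vault
Level 3: garage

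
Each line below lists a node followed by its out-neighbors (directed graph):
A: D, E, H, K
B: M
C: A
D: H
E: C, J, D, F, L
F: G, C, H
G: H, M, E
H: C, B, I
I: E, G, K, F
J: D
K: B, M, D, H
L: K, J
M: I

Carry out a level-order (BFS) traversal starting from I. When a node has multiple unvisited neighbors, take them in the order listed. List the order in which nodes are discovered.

I E G K F C J D L H M B A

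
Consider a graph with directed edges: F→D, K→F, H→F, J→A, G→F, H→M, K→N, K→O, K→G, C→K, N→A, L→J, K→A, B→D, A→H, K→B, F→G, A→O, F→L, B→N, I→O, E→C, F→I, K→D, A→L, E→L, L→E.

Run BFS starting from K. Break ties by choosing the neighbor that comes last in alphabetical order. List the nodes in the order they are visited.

K O N G F D B A L I H J E M C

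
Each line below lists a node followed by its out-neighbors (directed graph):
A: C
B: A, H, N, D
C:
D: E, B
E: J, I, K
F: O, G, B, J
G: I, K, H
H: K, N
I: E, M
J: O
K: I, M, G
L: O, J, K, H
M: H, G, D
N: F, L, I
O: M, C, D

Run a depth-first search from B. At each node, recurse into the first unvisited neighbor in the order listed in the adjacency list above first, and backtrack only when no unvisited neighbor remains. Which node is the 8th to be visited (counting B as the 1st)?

Visit B
B → A
A → C
B → H
H → K
K → I
I → E
E → J
J → O
O → M
M → G
M → D
H → N
N → F
N → L

Visit order: B, A, C, H, K, I, E, J, O, M, G, D, N, F, L

J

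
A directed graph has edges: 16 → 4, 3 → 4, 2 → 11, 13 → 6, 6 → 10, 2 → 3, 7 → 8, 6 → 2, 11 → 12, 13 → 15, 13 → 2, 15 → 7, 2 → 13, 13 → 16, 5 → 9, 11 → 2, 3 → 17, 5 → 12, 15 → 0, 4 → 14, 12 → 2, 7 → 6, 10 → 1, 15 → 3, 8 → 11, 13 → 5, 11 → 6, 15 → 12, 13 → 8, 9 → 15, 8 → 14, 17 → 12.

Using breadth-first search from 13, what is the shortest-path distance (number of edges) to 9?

2

Level 0: 13
Level 1: 2, 5, 6, 8, 15, 16
Level 2: 0, 3, 4, 7, 9, 10, 11, 12, 14
Level 3: 1, 17
9 first appears at level 2.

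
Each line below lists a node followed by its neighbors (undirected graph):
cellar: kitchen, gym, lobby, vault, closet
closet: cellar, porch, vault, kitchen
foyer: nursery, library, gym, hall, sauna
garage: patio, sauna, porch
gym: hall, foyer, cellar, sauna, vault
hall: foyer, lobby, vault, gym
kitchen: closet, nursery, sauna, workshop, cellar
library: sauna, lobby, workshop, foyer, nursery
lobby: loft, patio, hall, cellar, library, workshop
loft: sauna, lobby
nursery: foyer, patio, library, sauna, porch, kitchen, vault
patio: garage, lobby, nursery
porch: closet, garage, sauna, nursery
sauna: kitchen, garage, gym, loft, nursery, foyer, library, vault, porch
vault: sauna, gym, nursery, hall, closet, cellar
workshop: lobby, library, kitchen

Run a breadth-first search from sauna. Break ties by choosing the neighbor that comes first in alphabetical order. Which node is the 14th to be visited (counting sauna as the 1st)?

closet

Visit sauna; enqueue foyer, garage, gym, kitchen, library, loft, nursery, porch, vault → queue [foyer, garage, gym, kitchen, library, loft, nursery, porch, vault]
Visit foyer; enqueue hall → queue [garage, gym, kitchen, library, loft, nursery, porch, vault, hall]
Visit garage; enqueue patio → queue [gym, kitchen, library, loft, nursery, porch, vault, hall, patio]
Visit gym; enqueue cellar → queue [kitchen, library, loft, nursery, porch, vault, hall, patio, cellar]
Visit kitchen; enqueue closet, workshop → queue [library, loft, nursery, porch, vault, hall, patio, cellar, closet, workshop]
Visit library; enqueue lobby → queue [loft, nursery, porch, vault, hall, patio, cellar, closet, workshop, lobby]
Visit loft → queue [nursery, porch, vault, hall, patio, cellar, closet, workshop, lobby]
Visit nursery → queue [porch, vault, hall, patio, cellar, closet, workshop, lobby]
Visit porch → queue [vault, hall, patio, cellar, closet, workshop, lobby]
Visit vault → queue [hall, patio, cellar, closet, workshop, lobby]
Visit hall → queue [patio, cellar, closet, workshop, lobby]
Visit patio → queue [cellar, closet, workshop, lobby]
Visit cellar → queue [closet, workshop, lobby]
Visit closet → queue [workshop, lobby]
Visit workshop → queue [lobby]
Visit lobby → queue []

Visit order: sauna, foyer, garage, gym, kitchen, library, loft, nursery, porch, vault, hall, patio, cellar, closet, workshop, lobby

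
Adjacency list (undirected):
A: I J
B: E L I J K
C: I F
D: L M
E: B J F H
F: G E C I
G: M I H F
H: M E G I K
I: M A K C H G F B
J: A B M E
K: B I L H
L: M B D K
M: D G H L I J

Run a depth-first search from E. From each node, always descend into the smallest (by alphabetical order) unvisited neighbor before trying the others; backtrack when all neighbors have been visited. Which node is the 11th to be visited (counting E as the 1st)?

Visit E
E → B
B → I
I → A
A → J
J → M
M → D
D → L
L → K
K → H
H → G
G → F
F → C

Visit order: E, B, I, A, J, M, D, L, K, H, G, F, C

G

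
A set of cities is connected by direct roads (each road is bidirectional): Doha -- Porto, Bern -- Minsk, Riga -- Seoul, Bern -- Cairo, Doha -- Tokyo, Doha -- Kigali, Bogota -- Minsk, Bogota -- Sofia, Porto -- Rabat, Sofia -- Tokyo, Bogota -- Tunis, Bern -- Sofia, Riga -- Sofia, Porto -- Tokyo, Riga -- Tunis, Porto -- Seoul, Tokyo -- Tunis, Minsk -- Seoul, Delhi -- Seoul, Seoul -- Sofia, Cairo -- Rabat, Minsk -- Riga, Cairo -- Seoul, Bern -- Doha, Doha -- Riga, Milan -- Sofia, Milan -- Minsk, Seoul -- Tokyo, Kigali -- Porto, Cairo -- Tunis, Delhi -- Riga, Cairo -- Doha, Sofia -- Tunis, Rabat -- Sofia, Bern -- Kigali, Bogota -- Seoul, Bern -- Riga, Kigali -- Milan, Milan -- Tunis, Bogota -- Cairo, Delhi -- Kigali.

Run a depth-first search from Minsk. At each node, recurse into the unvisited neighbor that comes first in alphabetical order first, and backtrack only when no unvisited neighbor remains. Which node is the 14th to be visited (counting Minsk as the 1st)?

Riga

Visit Minsk
Minsk → Bern
Bern → Cairo
Cairo → Bogota
Bogota → Seoul
Seoul → Delhi
Delhi → Kigali
Kigali → Doha
Doha → Porto
Porto → Rabat
Rabat → Sofia
Sofia → Milan
Milan → Tunis
Tunis → Riga
Tunis → Tokyo

Visit order: Minsk, Bern, Cairo, Bogota, Seoul, Delhi, Kigali, Doha, Porto, Rabat, Sofia, Milan, Tunis, Riga, Tokyo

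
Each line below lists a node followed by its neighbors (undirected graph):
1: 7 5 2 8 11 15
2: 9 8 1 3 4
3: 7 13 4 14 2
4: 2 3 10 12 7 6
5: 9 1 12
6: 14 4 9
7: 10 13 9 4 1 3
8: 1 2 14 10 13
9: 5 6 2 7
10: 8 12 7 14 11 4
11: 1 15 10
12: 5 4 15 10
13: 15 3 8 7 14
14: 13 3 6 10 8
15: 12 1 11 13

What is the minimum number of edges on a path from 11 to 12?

2

Level 0: 11
Level 1: 1, 10, 15
Level 2: 2, 4, 5, 7, 8, 12, 13, 14
Level 3: 3, 6, 9
12 first appears at level 2.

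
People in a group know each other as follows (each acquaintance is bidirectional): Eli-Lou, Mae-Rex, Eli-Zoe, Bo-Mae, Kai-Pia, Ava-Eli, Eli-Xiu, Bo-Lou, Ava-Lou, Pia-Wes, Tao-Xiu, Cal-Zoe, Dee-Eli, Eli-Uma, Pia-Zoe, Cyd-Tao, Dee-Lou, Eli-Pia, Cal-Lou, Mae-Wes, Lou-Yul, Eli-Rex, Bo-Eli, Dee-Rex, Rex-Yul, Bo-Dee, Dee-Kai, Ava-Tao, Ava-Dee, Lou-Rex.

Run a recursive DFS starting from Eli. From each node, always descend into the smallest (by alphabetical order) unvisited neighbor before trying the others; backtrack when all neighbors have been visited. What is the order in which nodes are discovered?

Eli, Ava, Dee, Bo, Lou, Cal, Zoe, Pia, Kai, Wes, Mae, Rex, Yul, Tao, Cyd, Xiu, Uma

Visit Eli
Eli → Ava
Ava → Dee
Dee → Bo
Bo → Lou
Lou → Cal
Cal → Zoe
Zoe → Pia
Pia → Kai
Pia → Wes
Wes → Mae
Mae → Rex
Rex → Yul
Ava → Tao
Tao → Cyd
Tao → Xiu
Eli → Uma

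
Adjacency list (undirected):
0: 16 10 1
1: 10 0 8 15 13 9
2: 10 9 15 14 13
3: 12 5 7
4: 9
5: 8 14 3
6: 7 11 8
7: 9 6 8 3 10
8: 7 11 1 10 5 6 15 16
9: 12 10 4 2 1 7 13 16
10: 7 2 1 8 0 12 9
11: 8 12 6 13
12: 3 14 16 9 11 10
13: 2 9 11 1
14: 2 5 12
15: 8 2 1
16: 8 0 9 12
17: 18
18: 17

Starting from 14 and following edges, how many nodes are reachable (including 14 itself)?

BFS from 14 visits: 14, 2, 5, 12, 10, 9, 15, 13, 8, 3, 16, 11, 7, 1, 0, 4, 6
Reachable nodes: 17 of 19 total.

17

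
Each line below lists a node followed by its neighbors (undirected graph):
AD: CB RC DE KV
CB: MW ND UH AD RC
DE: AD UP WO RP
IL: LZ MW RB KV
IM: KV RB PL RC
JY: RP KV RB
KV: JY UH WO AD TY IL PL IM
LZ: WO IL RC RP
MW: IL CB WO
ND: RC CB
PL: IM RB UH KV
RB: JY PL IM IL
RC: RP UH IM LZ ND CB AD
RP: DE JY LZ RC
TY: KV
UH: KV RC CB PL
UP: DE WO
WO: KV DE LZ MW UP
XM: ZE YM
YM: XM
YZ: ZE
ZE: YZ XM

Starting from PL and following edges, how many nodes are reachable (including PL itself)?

18

BFS from PL visits: PL, IM, KV, RB, UH, RC, AD, IL, JY, TY, WO, CB, LZ, ND, RP, DE, MW, UP
Reachable nodes: 18 of 22 total.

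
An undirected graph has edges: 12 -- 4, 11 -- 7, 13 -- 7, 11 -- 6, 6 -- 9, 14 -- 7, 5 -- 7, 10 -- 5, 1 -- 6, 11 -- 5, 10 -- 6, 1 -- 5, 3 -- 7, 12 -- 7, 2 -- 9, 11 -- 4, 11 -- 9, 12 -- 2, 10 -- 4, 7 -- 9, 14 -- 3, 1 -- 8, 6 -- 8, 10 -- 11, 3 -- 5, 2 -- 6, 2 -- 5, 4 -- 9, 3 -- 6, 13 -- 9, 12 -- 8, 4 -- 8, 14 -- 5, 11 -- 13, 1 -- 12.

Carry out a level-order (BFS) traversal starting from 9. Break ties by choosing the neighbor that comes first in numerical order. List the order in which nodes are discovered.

9 2 4 6 7 11 13 5 12 8 10 1 3 14

Visit 9; enqueue 2, 4, 6, 7, 11, 13 → queue [2, 4, 6, 7, 11, 13]
Visit 2; enqueue 5, 12 → queue [4, 6, 7, 11, 13, 5, 12]
Visit 4; enqueue 8, 10 → queue [6, 7, 11, 13, 5, 12, 8, 10]
Visit 6; enqueue 1, 3 → queue [7, 11, 13, 5, 12, 8, 10, 1, 3]
Visit 7; enqueue 14 → queue [11, 13, 5, 12, 8, 10, 1, 3, 14]
Visit 11 → queue [13, 5, 12, 8, 10, 1, 3, 14]
Visit 13 → queue [5, 12, 8, 10, 1, 3, 14]
Visit 5 → queue [12, 8, 10, 1, 3, 14]
Visit 12 → queue [8, 10, 1, 3, 14]
Visit 8 → queue [10, 1, 3, 14]
Visit 10 → queue [1, 3, 14]
Visit 1 → queue [3, 14]
Visit 3 → queue [14]
Visit 14 → queue []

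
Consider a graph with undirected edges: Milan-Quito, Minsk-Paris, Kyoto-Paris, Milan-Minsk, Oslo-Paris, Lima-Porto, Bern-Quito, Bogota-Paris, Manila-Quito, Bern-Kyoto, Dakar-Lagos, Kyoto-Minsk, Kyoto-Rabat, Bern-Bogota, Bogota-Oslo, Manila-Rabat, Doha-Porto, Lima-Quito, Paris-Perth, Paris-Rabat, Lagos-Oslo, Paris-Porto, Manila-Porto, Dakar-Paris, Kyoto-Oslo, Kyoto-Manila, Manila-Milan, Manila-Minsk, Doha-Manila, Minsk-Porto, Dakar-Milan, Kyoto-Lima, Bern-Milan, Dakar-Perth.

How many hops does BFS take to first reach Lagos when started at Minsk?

3

Level 0: Minsk
Level 1: Kyoto, Manila, Milan, Paris, Porto
Level 2: Bern, Bogota, Dakar, Doha, Lima, Oslo, Perth, Quito, Rabat
Level 3: Lagos
Lagos first appears at level 3.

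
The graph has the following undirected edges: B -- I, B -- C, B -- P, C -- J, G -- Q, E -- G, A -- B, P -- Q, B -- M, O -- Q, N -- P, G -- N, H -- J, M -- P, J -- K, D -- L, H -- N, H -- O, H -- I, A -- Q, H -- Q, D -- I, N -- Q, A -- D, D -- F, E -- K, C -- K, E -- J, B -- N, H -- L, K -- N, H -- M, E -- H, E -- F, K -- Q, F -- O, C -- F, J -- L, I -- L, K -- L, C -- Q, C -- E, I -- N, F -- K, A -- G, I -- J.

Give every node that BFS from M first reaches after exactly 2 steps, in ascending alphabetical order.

Level 0: M
Level 1: B, H, P
Level 2: A, C, E, I, J, L, N, O, Q
Level 3: D, F, G, K

A, C, E, I, J, L, N, O, Q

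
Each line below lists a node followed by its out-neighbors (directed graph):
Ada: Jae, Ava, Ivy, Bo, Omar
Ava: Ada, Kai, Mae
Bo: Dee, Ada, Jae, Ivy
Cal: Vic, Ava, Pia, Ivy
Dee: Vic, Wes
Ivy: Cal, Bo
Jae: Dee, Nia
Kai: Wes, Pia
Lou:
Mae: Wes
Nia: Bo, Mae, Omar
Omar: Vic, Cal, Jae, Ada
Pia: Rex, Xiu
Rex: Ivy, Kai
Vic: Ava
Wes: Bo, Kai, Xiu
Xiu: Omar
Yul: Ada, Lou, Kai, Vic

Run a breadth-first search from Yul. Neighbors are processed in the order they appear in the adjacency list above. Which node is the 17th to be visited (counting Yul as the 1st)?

Visit Yul; enqueue Ada, Lou, Kai, Vic → queue [Ada, Lou, Kai, Vic]
Visit Ada; enqueue Jae, Ava, Ivy, Bo, Omar → queue [Lou, Kai, Vic, Jae, Ava, Ivy, Bo, Omar]
Visit Lou → queue [Kai, Vic, Jae, Ava, Ivy, Bo, Omar]
Visit Kai; enqueue Wes, Pia → queue [Vic, Jae, Ava, Ivy, Bo, Omar, Wes, Pia]
Visit Vic → queue [Jae, Ava, Ivy, Bo, Omar, Wes, Pia]
Visit Jae; enqueue Dee, Nia → queue [Ava, Ivy, Bo, Omar, Wes, Pia, Dee, Nia]
Visit Ava; enqueue Mae → queue [Ivy, Bo, Omar, Wes, Pia, Dee, Nia, Mae]
Visit Ivy; enqueue Cal → queue [Bo, Omar, Wes, Pia, Dee, Nia, Mae, Cal]
Visit Bo → queue [Omar, Wes, Pia, Dee, Nia, Mae, Cal]
Visit Omar → queue [Wes, Pia, Dee, Nia, Mae, Cal]
Visit Wes; enqueue Xiu → queue [Pia, Dee, Nia, Mae, Cal, Xiu]
Visit Pia; enqueue Rex → queue [Dee, Nia, Mae, Cal, Xiu, Rex]
Visit Dee → queue [Nia, Mae, Cal, Xiu, Rex]
Visit Nia → queue [Mae, Cal, Xiu, Rex]
Visit Mae → queue [Cal, Xiu, Rex]
Visit Cal → queue [Xiu, Rex]
Visit Xiu → queue [Rex]
Visit Rex → queue []

Visit order: Yul, Ada, Lou, Kai, Vic, Jae, Ava, Ivy, Bo, Omar, Wes, Pia, Dee, Nia, Mae, Cal, Xiu, Rex

Xiu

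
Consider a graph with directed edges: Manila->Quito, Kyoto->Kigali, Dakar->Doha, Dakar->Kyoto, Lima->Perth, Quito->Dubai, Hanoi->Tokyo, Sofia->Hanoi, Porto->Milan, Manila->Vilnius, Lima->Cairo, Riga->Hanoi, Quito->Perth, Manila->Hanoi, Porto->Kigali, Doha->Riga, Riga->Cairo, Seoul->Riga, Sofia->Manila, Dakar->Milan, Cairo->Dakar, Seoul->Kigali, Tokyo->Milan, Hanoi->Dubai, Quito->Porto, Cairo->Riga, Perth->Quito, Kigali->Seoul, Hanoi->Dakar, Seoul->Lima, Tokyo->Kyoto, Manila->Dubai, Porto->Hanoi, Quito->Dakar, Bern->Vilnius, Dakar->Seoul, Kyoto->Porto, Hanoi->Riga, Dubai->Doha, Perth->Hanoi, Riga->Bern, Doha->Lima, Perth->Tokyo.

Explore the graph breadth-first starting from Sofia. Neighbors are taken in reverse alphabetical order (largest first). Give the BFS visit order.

Sofia, Manila, Hanoi, Vilnius, Quito, Dubai, Tokyo, Riga, Dakar, Porto, Perth, Doha, Milan, Kyoto, Cairo, Bern, Seoul, Kigali, Lima

Visit Sofia; enqueue Manila, Hanoi → queue [Manila, Hanoi]
Visit Manila; enqueue Vilnius, Quito, Dubai → queue [Hanoi, Vilnius, Quito, Dubai]
Visit Hanoi; enqueue Tokyo, Riga, Dakar → queue [Vilnius, Quito, Dubai, Tokyo, Riga, Dakar]
Visit Vilnius → queue [Quito, Dubai, Tokyo, Riga, Dakar]
Visit Quito; enqueue Porto, Perth → queue [Dubai, Tokyo, Riga, Dakar, Porto, Perth]
Visit Dubai; enqueue Doha → queue [Tokyo, Riga, Dakar, Porto, Perth, Doha]
Visit Tokyo; enqueue Milan, Kyoto → queue [Riga, Dakar, Porto, Perth, Doha, Milan, Kyoto]
Visit Riga; enqueue Cairo, Bern → queue [Dakar, Porto, Perth, Doha, Milan, Kyoto, Cairo, Bern]
Visit Dakar; enqueue Seoul → queue [Porto, Perth, Doha, Milan, Kyoto, Cairo, Bern, Seoul]
Visit Porto; enqueue Kigali → queue [Perth, Doha, Milan, Kyoto, Cairo, Bern, Seoul, Kigali]
Visit Perth → queue [Doha, Milan, Kyoto, Cairo, Bern, Seoul, Kigali]
Visit Doha; enqueue Lima → queue [Milan, Kyoto, Cairo, Bern, Seoul, Kigali, Lima]
Visit Milan → queue [Kyoto, Cairo, Bern, Seoul, Kigali, Lima]
Visit Kyoto → queue [Cairo, Bern, Seoul, Kigali, Lima]
Visit Cairo → queue [Bern, Seoul, Kigali, Lima]
Visit Bern → queue [Seoul, Kigali, Lima]
Visit Seoul → queue [Kigali, Lima]
Visit Kigali → queue [Lima]
Visit Lima → queue []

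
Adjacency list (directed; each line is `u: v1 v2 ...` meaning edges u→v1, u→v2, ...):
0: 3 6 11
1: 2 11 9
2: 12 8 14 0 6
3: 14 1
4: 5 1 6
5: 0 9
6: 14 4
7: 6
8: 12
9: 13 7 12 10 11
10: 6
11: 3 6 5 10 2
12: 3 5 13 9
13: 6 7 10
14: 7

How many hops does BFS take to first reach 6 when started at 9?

Level 0: 9
Level 1: 7, 10, 11, 12, 13
Level 2: 2, 3, 5, 6
Level 3: 0, 1, 4, 8, 14
6 first appears at level 2.

2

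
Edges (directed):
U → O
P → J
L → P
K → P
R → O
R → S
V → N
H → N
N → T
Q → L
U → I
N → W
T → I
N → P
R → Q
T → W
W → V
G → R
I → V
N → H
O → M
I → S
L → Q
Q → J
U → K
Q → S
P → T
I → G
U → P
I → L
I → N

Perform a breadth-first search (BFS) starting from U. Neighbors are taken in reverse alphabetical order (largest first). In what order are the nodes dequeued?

U, P, O, K, I, T, J, M, V, S, N, L, G, W, H, Q, R

Visit U; enqueue P, O, K, I → queue [P, O, K, I]
Visit P; enqueue T, J → queue [O, K, I, T, J]
Visit O; enqueue M → queue [K, I, T, J, M]
Visit K → queue [I, T, J, M]
Visit I; enqueue V, S, N, L, G → queue [T, J, M, V, S, N, L, G]
Visit T; enqueue W → queue [J, M, V, S, N, L, G, W]
Visit J → queue [M, V, S, N, L, G, W]
Visit M → queue [V, S, N, L, G, W]
Visit V → queue [S, N, L, G, W]
Visit S → queue [N, L, G, W]
Visit N; enqueue H → queue [L, G, W, H]
Visit L; enqueue Q → queue [G, W, H, Q]
Visit G; enqueue R → queue [W, H, Q, R]
Visit W → queue [H, Q, R]
Visit H → queue [Q, R]
Visit Q → queue [R]
Visit R → queue []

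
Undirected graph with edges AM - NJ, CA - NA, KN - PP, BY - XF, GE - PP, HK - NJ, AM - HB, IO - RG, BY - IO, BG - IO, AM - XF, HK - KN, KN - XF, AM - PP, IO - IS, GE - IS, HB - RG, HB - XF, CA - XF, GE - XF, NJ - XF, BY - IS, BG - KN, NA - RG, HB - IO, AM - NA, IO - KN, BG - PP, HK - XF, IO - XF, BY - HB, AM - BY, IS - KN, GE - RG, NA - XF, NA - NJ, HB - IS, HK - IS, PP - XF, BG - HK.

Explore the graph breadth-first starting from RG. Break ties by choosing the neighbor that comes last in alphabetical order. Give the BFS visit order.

RG → NA → IO → HB → GE → XF → NJ → CA → AM → KN → IS → BY → BG → PP → HK

Visit RG; enqueue NA, IO, HB, GE → queue [NA, IO, HB, GE]
Visit NA; enqueue XF, NJ, CA, AM → queue [IO, HB, GE, XF, NJ, CA, AM]
Visit IO; enqueue KN, IS, BY, BG → queue [HB, GE, XF, NJ, CA, AM, KN, IS, BY, BG]
Visit HB → queue [GE, XF, NJ, CA, AM, KN, IS, BY, BG]
Visit GE; enqueue PP → queue [XF, NJ, CA, AM, KN, IS, BY, BG, PP]
Visit XF; enqueue HK → queue [NJ, CA, AM, KN, IS, BY, BG, PP, HK]
Visit NJ → queue [CA, AM, KN, IS, BY, BG, PP, HK]
Visit CA → queue [AM, KN, IS, BY, BG, PP, HK]
Visit AM → queue [KN, IS, BY, BG, PP, HK]
Visit KN → queue [IS, BY, BG, PP, HK]
Visit IS → queue [BY, BG, PP, HK]
Visit BY → queue [BG, PP, HK]
Visit BG → queue [PP, HK]
Visit PP → queue [HK]
Visit HK → queue []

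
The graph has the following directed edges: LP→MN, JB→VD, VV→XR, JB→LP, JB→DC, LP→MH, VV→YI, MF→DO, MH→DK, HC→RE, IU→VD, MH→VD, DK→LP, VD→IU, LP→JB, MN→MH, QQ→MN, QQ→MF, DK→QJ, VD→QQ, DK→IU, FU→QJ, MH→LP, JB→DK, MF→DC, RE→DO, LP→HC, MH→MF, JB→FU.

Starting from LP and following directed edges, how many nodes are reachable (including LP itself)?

BFS from LP visits: LP, HC, JB, MH, MN, RE, DC, DK, FU, VD, MF, DO, IU, QJ, QQ
Reachable nodes: 15 of 18 total.

15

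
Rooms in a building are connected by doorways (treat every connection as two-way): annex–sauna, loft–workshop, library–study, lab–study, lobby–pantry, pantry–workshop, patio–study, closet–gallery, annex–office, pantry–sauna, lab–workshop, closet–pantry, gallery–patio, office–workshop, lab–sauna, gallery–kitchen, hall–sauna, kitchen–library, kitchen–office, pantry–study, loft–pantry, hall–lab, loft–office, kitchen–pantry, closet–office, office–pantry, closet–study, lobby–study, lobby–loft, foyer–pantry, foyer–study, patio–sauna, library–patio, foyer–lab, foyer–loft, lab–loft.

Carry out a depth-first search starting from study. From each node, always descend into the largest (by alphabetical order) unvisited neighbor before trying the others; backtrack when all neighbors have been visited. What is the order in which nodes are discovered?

Visit study
study → patio
patio → sauna
sauna → pantry
pantry → workshop
workshop → office
office → loft
loft → lobby
loft → lab
lab → hall
lab → foyer
office → kitchen
kitchen → library
kitchen → gallery
gallery → closet
office → annex

study → patio → sauna → pantry → workshop → office → loft → lobby → lab → hall → foyer → kitchen → library → gallery → closet → annex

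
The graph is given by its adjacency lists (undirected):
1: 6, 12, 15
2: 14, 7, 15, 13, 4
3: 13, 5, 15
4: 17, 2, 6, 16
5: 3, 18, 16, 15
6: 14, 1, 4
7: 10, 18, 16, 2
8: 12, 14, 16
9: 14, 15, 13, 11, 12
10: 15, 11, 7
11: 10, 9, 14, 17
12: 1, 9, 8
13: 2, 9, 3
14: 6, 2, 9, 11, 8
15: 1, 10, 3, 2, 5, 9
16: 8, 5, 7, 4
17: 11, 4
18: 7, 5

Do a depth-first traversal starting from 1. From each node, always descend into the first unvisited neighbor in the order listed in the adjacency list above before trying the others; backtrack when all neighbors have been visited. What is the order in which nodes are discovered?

1 → 6 → 14 → 2 → 7 → 10 → 15 → 3 → 13 → 9 → 11 → 17 → 4 → 16 → 8 → 12 → 5 → 18

Visit 1
1 → 6
6 → 14
14 → 2
2 → 7
7 → 10
10 → 15
15 → 3
3 → 13
13 → 9
9 → 11
11 → 17
17 → 4
4 → 16
16 → 8
8 → 12
16 → 5
5 → 18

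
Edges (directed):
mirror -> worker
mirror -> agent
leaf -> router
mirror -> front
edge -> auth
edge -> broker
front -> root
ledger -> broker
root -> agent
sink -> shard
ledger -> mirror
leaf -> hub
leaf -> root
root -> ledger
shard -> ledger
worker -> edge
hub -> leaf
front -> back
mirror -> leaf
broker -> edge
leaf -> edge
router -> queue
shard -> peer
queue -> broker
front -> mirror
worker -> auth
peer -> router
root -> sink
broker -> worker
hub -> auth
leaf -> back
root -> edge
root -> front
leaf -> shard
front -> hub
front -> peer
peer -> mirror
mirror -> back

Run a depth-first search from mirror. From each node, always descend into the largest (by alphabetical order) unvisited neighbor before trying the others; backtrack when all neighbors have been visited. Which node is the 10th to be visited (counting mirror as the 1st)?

Visit mirror
mirror → worker
worker → edge
edge → broker
edge → auth
mirror → leaf
leaf → shard
shard → peer
peer → router
router → queue
shard → ledger
leaf → root
root → sink
root → front
front → hub
front → back
root → agent

Visit order: mirror, worker, edge, broker, auth, leaf, shard, peer, router, queue, ledger, root, sink, front, hub, back, agent

queue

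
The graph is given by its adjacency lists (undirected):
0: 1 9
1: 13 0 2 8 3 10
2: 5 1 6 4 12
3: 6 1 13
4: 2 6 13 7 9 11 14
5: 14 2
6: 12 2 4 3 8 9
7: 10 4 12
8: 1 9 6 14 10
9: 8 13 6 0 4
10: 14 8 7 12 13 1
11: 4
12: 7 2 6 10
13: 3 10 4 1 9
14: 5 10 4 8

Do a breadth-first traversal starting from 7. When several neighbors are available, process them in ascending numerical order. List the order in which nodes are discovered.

7 4 10 12 2 6 9 11 13 14 1 8 5 3 0

Visit 7; enqueue 4, 10, 12 → queue [4, 10, 12]
Visit 4; enqueue 2, 6, 9, 11, 13, 14 → queue [10, 12, 2, 6, 9, 11, 13, 14]
Visit 10; enqueue 1, 8 → queue [12, 2, 6, 9, 11, 13, 14, 1, 8]
Visit 12 → queue [2, 6, 9, 11, 13, 14, 1, 8]
Visit 2; enqueue 5 → queue [6, 9, 11, 13, 14, 1, 8, 5]
Visit 6; enqueue 3 → queue [9, 11, 13, 14, 1, 8, 5, 3]
Visit 9; enqueue 0 → queue [11, 13, 14, 1, 8, 5, 3, 0]
Visit 11 → queue [13, 14, 1, 8, 5, 3, 0]
Visit 13 → queue [14, 1, 8, 5, 3, 0]
Visit 14 → queue [1, 8, 5, 3, 0]
Visit 1 → queue [8, 5, 3, 0]
Visit 8 → queue [5, 3, 0]
Visit 5 → queue [3, 0]
Visit 3 → queue [0]
Visit 0 → queue []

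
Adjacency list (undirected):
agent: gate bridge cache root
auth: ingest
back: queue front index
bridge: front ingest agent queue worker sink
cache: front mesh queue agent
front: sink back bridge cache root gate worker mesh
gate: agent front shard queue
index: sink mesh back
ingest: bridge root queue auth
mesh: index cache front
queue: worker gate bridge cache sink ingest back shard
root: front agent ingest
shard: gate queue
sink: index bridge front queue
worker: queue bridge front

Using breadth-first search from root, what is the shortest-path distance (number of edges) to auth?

2

Level 0: root
Level 1: agent, front, ingest
Level 2: auth, back, bridge, cache, gate, mesh, queue, sink, worker
Level 3: index, shard
auth first appears at level 2.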